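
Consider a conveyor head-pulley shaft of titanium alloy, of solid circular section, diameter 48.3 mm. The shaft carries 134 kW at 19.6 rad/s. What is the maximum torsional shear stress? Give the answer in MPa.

ω = 19.6 rad/s, so T = P/ω = 134×10³ / 19.60 = 6837 N·m.
J = πd⁴/32 = π(0.0483)⁴/32 = 5.343×10^-7 m⁴.
τ_max = T·r/J = 6837 × 0.0241 / 5.343×10^-7 = 3.090×10^8 Pa.

309 MPa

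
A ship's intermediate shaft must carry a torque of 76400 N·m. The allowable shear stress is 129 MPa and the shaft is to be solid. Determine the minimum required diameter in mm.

For a solid shaft τ_max = 16T/(πd³), so d = (16T/(π τ_allow))^(1/3) = (16·76400/(π·1.29×10^8))^(1/3) = 0.1445 m.

144 mm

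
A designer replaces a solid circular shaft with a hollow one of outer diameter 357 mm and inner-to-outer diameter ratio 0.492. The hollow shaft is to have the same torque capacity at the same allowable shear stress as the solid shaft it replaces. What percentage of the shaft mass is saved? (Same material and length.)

21.1 %

Equal τ_max and T ⇒ the solid shaft needs d_s³ = d_o³(1−k⁴), so d_s = 357·(1−0.492⁴)^(1/3) = 349.9 mm.
Area ratio A_h/A_s = d_o²(1−k²)/d_s² = (1−k²)/(1−k⁴)^(2/3) = 0.7891.
Mass saving = 1 − 0.7891 = 21.1 %.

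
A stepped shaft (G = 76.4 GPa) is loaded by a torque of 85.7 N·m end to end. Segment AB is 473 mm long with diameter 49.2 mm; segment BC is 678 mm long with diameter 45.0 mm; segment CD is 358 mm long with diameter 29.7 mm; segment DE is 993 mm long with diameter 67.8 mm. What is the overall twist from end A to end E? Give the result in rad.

0.00861 rad

J_AB = π(0.0492)⁴/32 = 5.75×10^-7 m⁴; J_BC = π(0.0450)⁴/32 = 4.03×10^-7 m⁴; J_CD = π(0.0297)⁴/32 = 7.64×10^-8 m⁴; J_DE = π(0.0678)⁴/32 = 2.07×10^-6 m⁴.
θ = (T/G)·Σ L_i/J_i = (85.70/76.4×10⁹)·(0.473/5.75×10^-7 + 0.678/4.03×10^-7 + 0.358/7.64×10^-8 + 0.993/2.07×10^-6) = 8.606×10^-3 rad.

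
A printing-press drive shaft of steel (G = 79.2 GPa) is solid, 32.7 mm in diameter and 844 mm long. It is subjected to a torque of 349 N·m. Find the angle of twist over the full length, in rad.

J = πd⁴/32 = π(0.0327)⁴/32 = 1.123×10^-7 m⁴.
θ = T·L/(G·J) = 349.0 × 0.844 / (79.2×10⁹ × 1.123×10^-7) = 0.03313 rad.

0.0331 rad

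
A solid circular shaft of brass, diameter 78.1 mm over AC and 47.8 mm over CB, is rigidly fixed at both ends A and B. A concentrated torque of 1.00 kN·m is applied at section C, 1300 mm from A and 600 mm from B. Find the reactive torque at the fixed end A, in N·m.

767 N·m

Compatibility: T_A·a/J_AC = T_B·b/J_CB with T_A + T_B = T₀.
J_AC = 3.65×10^-6 m⁴, J_CB = 5.13×10^-7 m⁴, so T_A = T₀·(J_AC/a)/((J_AC/a)+(J_CB/b)) = 766.9 N·m, T_B = 233.1 N·m.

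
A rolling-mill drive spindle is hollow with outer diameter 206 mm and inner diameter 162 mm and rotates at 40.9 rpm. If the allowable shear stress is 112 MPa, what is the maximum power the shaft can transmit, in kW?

508 kW

J = π(d_o⁴ − d_i⁴)/32 = π(0.206⁴ − 0.162⁴)/32 = 1.092×10^-4 m⁴.
T_max = τ_allow·J/r = 1.12×10^8 × 1.092×10^-4 / 0.103 = 118700 N·m.
ω = 2π·40.9/60 = 4.283 rad/s, so P_max = T_max·ω = 5.085×10^5 W.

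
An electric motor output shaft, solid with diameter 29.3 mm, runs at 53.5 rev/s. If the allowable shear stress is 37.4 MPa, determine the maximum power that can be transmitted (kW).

J = πd⁴/32 = π(0.0293)⁴/32 = 7.236×10^-8 m⁴.
T_max = τ_allow·J/r = 3.74×10^7 × 7.236×10^-8 / 0.0146 = 184.7 N·m.
ω = 2π·53.5 = 336.2 rad/s, so P_max = T_max·ω = 6.209×10^4 W.

62.1 kW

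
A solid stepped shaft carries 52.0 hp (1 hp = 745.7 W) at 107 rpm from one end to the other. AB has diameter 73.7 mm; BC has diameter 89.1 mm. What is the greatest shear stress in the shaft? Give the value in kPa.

ω = 2π·107/60 = 11.21 rad/s, so T = P/ω = 52.0×745.7 / 11.21 = 3461 N·m.
Under the same torque, τ_max = 16T/(πd³) is largest where d is smallest — segment AB (d = 73.7 mm).
τ_max = 16·3461/(π·(0.0737)³) = 4.403×10^7 Pa.

44000 kPa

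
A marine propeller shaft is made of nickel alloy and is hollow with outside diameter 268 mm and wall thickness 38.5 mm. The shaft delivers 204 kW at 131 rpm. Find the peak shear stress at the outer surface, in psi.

ω = 2π·131/60 = 13.72 rad/s, so T = P/ω = 204×10³ / 13.72 = 14870 N·m.
J = π(d_o⁴ − d_i⁴)/32 = π(0.268⁴ − 0.191⁴)/32 = 3.758×10^-4 m⁴.
τ_max = T·r/J = 14870 × 0.134 / 3.758×10^-4 = 5.303×10^6 Pa.

769 psi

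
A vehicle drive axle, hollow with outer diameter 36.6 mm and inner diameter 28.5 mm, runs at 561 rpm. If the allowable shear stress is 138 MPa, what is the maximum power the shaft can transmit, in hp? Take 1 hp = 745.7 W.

J = π(d_o⁴ − d_i⁴)/32 = π(0.0366⁴ − 0.0285⁴)/32 = 1.114×10^-7 m⁴.
T_max = τ_allow·J/r = 1.38×10^8 × 1.114×10^-7 / 0.0183 = 840.0 N·m.
ω = 2π·561/60 = 58.75 rad/s, so P_max = T_max·ω = 4.935×10^4 W.

66.2 hp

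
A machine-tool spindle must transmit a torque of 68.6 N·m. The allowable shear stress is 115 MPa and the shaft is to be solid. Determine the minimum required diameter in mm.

For a solid shaft τ_max = 16T/(πd³), so d = (16T/(π τ_allow))^(1/3) = (16·68.60/(π·1.15×10^8))^(1/3) = 0.01448 m.

14.5 mm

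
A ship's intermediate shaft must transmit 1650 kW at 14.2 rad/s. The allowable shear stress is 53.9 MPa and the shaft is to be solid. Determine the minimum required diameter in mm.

ω = 14.2 rad/s, so T = P/ω = 1650×10³ / 14.20 = 116200 N·m.
For a solid shaft τ_max = 16T/(πd³), so d = (16T/(π τ_allow))^(1/3) = (16·116200/(π·5.39×10^7))^(1/3) = 0.2223 m.

222 mm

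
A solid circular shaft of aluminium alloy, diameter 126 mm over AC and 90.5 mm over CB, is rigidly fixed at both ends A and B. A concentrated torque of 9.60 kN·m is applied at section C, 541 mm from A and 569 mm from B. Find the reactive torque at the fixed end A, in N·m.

Compatibility: T_A·a/J_AC = T_B·b/J_CB with T_A + T_B = T₀.
J_AC = 2.47×10^-5 m⁴, J_CB = 6.59×10^-6 m⁴, so T_A = T₀·(J_AC/a)/((J_AC/a)+(J_CB/b)) = 7661 N·m, T_B = 1939 N·m.

7660 N·m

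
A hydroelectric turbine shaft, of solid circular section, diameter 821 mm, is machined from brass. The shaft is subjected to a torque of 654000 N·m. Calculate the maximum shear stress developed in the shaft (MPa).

6.02 MPa

J = πd⁴/32 = π(0.821)⁴/32 = 0.04460 m⁴.
τ_max = T·r/J = 654000 × 0.410 / 0.04460 = 6.019×10^6 Pa.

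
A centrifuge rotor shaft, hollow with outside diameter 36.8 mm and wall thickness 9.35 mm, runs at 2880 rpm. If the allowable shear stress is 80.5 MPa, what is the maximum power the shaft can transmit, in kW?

J = π(d_o⁴ − d_i⁴)/32 = π(0.0368⁴ − 0.0181⁴)/32 = 1.695×10^-7 m⁴.
T_max = τ_allow·J/r = 8.05×10^7 × 1.695×10^-7 / 0.0184 = 741.6 N·m.
ω = 2π·2880/60 = 301.6 rad/s, so P_max = T_max·ω = 2.237×10^5 W.

224 kW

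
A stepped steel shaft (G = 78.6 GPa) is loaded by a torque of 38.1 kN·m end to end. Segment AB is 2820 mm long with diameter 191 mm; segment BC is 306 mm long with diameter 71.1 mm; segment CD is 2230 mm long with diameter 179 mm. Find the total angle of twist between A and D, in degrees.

4.60°

J_AB = π(0.191)⁴/32 = 1.31×10^-4 m⁴; J_BC = π(0.0711)⁴/32 = 2.51×10^-6 m⁴; J_CD = π(0.179)⁴/32 = 1.01×10^-4 m⁴.
θ = (T/G)·Σ L_i/J_i = (38100/78.6×10⁹)·(2.82/1.31×10^-4 + 0.306/2.51×10^-6 + 2.23/1.01×10^-4) = 0.08031 rad.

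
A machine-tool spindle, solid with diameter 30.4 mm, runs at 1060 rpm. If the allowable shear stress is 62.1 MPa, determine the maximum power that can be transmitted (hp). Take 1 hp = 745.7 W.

51.0 hp

J = πd⁴/32 = π(0.0304)⁴/32 = 8.385×10^-8 m⁴.
T_max = τ_allow·J/r = 6.21×10^7 × 8.385×10^-8 / 0.0152 = 342.6 N·m.
ω = 2π·1060/60 = 111.0 rad/s, so P_max = T_max·ω = 3.803×10^4 W.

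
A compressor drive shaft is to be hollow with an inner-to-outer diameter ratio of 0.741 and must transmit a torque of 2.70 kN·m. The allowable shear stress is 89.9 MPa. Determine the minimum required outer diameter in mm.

For a hollow shaft with d_i/d_o = 0.741: τ_max = 16T/(π d_o³ (1−k⁴)), so d_o = [16T/(π τ_allow (1−k⁴))]^(1/3) = [16·2700/(π·8.99×10^7·0.6985)]^(1/3) = 0.06027 m.

60.3 mm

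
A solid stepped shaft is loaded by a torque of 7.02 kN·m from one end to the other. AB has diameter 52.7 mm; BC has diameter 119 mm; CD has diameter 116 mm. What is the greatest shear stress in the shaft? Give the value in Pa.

2.44e8 Pa

Under the same torque, τ_max = 16T/(πd³) is largest where d is smallest — segment AB (d = 52.7 mm).
τ_max = 16·7020/(π·(0.0527)³) = 2.443×10^8 Pa.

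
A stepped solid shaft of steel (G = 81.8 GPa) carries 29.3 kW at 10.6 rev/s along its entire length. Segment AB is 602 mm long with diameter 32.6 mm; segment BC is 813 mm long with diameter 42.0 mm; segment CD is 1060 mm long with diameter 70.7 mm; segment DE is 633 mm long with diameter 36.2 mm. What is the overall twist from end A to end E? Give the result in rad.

ω = 2π·10.6 = 66.60 rad/s, so T = P/ω = 29.3×10³ / 66.60 = 439.9 N·m.
J_AB = π(0.0326)⁴/32 = 1.11×10^-7 m⁴; J_BC = π(0.0420)⁴/32 = 3.05×10^-7 m⁴; J_CD = π(0.0707)⁴/32 = 2.45×10^-6 m⁴; J_DE = π(0.0362)⁴/32 = 1.69×10^-7 m⁴.
θ = (T/G)·Σ L_i/J_i = (439.9/81.8×10⁹)·(0.602/1.11×10^-7 + 0.813/3.05×10^-7 + 1.06/2.45×10^-6 + 0.633/1.69×10^-7) = 0.06603 rad.

0.0660 rad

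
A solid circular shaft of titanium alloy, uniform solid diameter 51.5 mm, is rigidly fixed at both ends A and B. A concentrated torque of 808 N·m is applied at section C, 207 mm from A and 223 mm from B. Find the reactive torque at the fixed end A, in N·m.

419 N·m

With uniform GJ and both ends fixed, compatibility θ_AC = θ_CB gives T_A·a = T_B·b, together with T_A + T_B = T₀.
T_A = T₀·b/(a+b) = 808.0·223/430.0 = 419.0 N·m; T_B = 389.0 N·m.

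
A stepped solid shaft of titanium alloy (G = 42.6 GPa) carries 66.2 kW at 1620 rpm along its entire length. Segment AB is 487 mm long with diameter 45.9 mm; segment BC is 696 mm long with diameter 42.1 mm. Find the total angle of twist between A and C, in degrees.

ω = 2π·1620/60 = 169.6 rad/s, so T = P/ω = 66.2×10³ / 169.6 = 390.2 N·m.
J_AB = π(0.0459)⁴/32 = 4.36×10^-7 m⁴; J_BC = π(0.0421)⁴/32 = 3.08×10^-7 m⁴.
θ = (T/G)·Σ L_i/J_i = (390.2/42.6×10⁹)·(0.487/4.36×10^-7 + 0.696/3.08×10^-7) = 0.03091 rad.

1.77°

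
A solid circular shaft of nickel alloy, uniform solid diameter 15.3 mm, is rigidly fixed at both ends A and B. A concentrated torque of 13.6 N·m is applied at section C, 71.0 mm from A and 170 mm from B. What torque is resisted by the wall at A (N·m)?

With uniform GJ and both ends fixed, compatibility θ_AC = θ_CB gives T_A·a = T_B·b, together with T_A + T_B = T₀.
T_A = T₀·b/(a+b) = 13.60·170/241.0 = 9.593 N·m; T_B = 4.007 N·m.

9.59 N·m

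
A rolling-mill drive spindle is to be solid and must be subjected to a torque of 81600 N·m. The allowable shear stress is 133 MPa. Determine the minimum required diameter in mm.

146 mm

For a solid shaft τ_max = 16T/(πd³), so d = (16T/(π τ_allow))^(1/3) = (16·81600/(π·1.33×10^8))^(1/3) = 0.1462 m.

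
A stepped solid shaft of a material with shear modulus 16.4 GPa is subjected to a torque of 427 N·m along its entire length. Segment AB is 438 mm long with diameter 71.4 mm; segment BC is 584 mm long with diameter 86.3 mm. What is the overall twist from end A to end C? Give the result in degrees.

J_AB = π(0.0714)⁴/32 = 2.55×10^-6 m⁴; J_BC = π(0.0863)⁴/32 = 5.45×10^-6 m⁴.
θ = (T/G)·Σ L_i/J_i = (427.0/16.4×10⁹)·(0.438/2.55×10^-6 + 0.584/5.45×10^-6) = 7.262×10^-3 rad.

0.416°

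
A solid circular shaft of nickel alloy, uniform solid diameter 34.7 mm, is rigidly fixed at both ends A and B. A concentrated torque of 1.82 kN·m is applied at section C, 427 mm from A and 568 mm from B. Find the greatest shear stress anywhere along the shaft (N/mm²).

With uniform GJ and both ends fixed, compatibility θ_AC = θ_CB gives T_A·a = T_B·b, together with T_A + T_B = T₀.
T_A = T₀·b/(a+b) = 1820·568/995.0 = 1039 N·m; T_B = 781.0 N·m.
τ in each portion: τ_AC = 1.27×10^8 Pa, τ_CB = 9.52×10^7 Pa; maximum is in AC.
τ_max = T_AC·r/J = 1039·0.0174/1.42×10^-7 = 1.266×10^8 Pa.

127 N/mm²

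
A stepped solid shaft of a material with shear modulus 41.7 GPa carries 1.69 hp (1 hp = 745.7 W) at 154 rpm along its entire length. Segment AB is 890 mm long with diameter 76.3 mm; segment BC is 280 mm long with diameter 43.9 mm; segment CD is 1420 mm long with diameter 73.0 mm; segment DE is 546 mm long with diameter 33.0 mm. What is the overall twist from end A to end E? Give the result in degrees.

0.669°

ω = 2π·154/60 = 16.13 rad/s, so T = P/ω = 1.69×745.7 / 16.13 = 78.15 N·m.
J_AB = π(0.0763)⁴/32 = 3.33×10^-6 m⁴; J_BC = π(0.0439)⁴/32 = 3.65×10^-7 m⁴; J_CD = π(0.0730)⁴/32 = 2.79×10^-6 m⁴; J_DE = π(0.0330)⁴/32 = 1.16×10^-7 m⁴.
θ = (T/G)·Σ L_i/J_i = (78.15/41.7×10⁹)·(0.890/3.33×10^-6 + 0.280/3.65×10^-7 + 1.42/2.79×10^-6 + 0.546/1.16×10^-7) = 0.01168 rad.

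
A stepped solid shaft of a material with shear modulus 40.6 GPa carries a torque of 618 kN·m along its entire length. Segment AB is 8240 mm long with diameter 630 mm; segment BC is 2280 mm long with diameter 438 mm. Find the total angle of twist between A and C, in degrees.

J_AB = π(0.630)⁴/32 = 0.0155 m⁴; J_BC = π(0.438)⁴/32 = 3.61×10^-3 m⁴.
θ = (T/G)·Σ L_i/J_i = (618000/40.6×10⁹)·(8.24/0.0155 + 2.28/3.61×10^-3) = 0.01772 rad.

1.02°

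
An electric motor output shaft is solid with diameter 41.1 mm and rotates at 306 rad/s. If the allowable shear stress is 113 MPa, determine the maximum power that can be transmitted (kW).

471 kW

J = πd⁴/32 = π(0.0411)⁴/32 = 2.801×10^-7 m⁴.
T_max = τ_allow·J/r = 1.13×10^8 × 2.801×10^-7 / 0.0206 = 1540 N·m.
ω = 306 rad/s, so P_max = T_max·ω = 4.714×10^5 W.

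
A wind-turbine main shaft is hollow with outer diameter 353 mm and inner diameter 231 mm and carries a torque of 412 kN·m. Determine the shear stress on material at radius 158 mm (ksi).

7.58 ksi

J = π(d_o⁴ − d_i⁴)/32 = π(0.353⁴ − 0.231⁴)/32 = 1.245×10^-3 m⁴.
Shear stress varies linearly with radius: τ = T·r/J = 412000 × 0.158 / 1.245×10^-3 = 5.229×10^7 Pa.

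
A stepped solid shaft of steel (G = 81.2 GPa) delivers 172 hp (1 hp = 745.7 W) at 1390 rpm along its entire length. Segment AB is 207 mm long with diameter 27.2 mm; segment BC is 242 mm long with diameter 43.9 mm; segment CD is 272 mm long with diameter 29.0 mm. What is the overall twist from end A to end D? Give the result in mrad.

91.5 mrad

ω = 2π·1390/60 = 145.6 rad/s, so T = P/ω = 172×745.7 / 145.6 = 881.1 N·m.
J_AB = π(0.0272)⁴/32 = 5.37×10^-8 m⁴; J_BC = π(0.0439)⁴/32 = 3.65×10^-7 m⁴; J_CD = π(0.0290)⁴/32 = 6.94×10^-8 m⁴.
θ = (T/G)·Σ L_i/J_i = (881.1/81.2×10⁹)·(0.207/5.37×10^-8 + 0.242/3.65×10^-7 + 0.272/6.94×10^-8) = 0.09151 rad.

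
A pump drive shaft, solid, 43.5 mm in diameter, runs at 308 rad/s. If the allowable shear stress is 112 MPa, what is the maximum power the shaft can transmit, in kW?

558 kW

J = πd⁴/32 = π(0.0435)⁴/32 = 3.515×10^-7 m⁴.
T_max = τ_allow·J/r = 1.12×10^8 × 3.515×10^-7 / 0.0217 = 1810 N·m.
ω = 308 rad/s, so P_max = T_max·ω = 5.575×10^5 W.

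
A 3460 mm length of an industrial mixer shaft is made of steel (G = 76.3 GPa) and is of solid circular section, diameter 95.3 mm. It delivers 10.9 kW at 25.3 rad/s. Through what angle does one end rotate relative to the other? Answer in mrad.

ω = 25.3 rad/s, so T = P/ω = 10.9×10³ / 25.30 = 430.8 N·m.
J = πd⁴/32 = π(0.0953)⁴/32 = 8.098×10^-6 m⁴.
θ = T·L/(G·J) = 430.8 × 3.46 / (76.3×10⁹ × 8.098×10^-6) = 2.413×10^-3 rad.

2.41 mrad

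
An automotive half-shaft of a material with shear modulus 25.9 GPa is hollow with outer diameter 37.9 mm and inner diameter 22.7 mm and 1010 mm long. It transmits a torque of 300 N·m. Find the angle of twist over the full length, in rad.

J = π(d_o⁴ − d_i⁴)/32 = π(0.0379⁴ − 0.0227⁴)/32 = 1.765×10^-7 m⁴.
θ = T·L/(G·J) = 300.0 × 1.01 / (25.9×10⁹ × 1.765×10^-7) = 0.06628 rad.

0.0663 rad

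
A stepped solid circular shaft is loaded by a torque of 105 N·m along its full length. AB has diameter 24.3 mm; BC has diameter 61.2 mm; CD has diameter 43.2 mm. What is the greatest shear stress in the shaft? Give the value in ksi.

5.41 ksi

Under the same torque, τ_max = 16T/(πd³) is largest where d is smallest — segment AB (d = 24.3 mm).
τ_max = 16·105.0/(π·(0.0243)³) = 3.727×10^7 Pa.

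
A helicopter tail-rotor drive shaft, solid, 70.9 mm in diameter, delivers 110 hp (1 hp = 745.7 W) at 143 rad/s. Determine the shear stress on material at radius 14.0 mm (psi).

ω = 143 rad/s, so T = P/ω = 110×745.7 / 143.0 = 573.6 N·m.
J = πd⁴/32 = π(0.0709)⁴/32 = 2.481×10^-6 m⁴.
Shear stress varies linearly with radius: τ = T·r/J = 573.6 × 0.0140 / 2.481×10^-6 = 3.237×10^6 Pa.

470 psi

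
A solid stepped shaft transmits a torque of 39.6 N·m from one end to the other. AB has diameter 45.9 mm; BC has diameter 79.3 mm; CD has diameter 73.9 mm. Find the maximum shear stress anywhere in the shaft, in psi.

Under the same torque, τ_max = 16T/(πd³) is largest where d is smallest — segment AB (d = 45.9 mm).
τ_max = 16·39.60/(π·(0.0459)³) = 2.086×10^6 Pa.

302 psi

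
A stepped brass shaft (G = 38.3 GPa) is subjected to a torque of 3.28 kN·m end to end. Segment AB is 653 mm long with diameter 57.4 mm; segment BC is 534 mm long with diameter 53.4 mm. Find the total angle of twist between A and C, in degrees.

J_AB = π(0.0574)⁴/32 = 1.07×10^-6 m⁴; J_BC = π(0.0534)⁴/32 = 7.98×10^-7 m⁴.
θ = (T/G)·Σ L_i/J_i = (3280/38.3×10⁹)·(0.653/1.07×10^-6 + 0.534/7.98×10^-7) = 0.1098 rad.

6.29°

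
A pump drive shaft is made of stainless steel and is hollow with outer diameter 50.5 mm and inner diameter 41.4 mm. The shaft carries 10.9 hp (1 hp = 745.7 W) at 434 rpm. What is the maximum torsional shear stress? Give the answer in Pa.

ω = 2π·434/60 = 45.45 rad/s, so T = P/ω = 10.9×745.7 / 45.45 = 178.8 N·m.
J = π(d_o⁴ − d_i⁴)/32 = π(0.0505⁴ − 0.0414⁴)/32 = 3.501×10^-7 m⁴.
τ_max = T·r/J = 178.8 × 0.0253 / 3.501×10^-7 = 1.290×10^7 Pa.

1.29e7 Pa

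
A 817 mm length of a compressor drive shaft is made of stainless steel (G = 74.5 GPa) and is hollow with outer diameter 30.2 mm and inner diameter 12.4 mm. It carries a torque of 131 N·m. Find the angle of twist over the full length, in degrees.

J = π(d_o⁴ − d_i⁴)/32 = π(0.0302⁴ − 0.0124⁴)/32 = 7.934×10^-8 m⁴.
θ = T·L/(G·J) = 131.0 × 0.817 / (74.5×10⁹ × 7.934×10^-8) = 0.01811 rad.

1.04°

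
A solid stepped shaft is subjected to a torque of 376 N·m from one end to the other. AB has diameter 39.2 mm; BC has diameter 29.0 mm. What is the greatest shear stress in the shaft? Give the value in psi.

11400 psi

Under the same torque, τ_max = 16T/(πd³) is largest where d is smallest — segment BC (d = 29.0 mm).
τ_max = 16·376.0/(π·(0.0290)³) = 7.852×10^7 Pa.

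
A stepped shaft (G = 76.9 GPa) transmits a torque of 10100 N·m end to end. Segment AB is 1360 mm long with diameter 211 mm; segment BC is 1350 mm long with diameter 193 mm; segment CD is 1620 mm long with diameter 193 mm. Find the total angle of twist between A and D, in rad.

0.00378 rad

J_AB = π(0.211)⁴/32 = 1.95×10^-4 m⁴; J_BC = π(0.193)⁴/32 = 1.36×10^-4 m⁴; J_CD = π(0.193)⁴/32 = 1.36×10^-4 m⁴.
θ = (T/G)·Σ L_i/J_i = (10100/76.9×10⁹)·(1.36/1.95×10^-4 + 1.35/1.36×10^-4 + 1.62/1.36×10^-4) = 3.782×10^-3 rad.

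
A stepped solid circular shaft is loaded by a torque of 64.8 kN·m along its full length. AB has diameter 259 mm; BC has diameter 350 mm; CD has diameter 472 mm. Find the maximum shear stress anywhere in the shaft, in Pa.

Under the same torque, τ_max = 16T/(πd³) is largest where d is smallest — segment AB (d = 259 mm).
τ_max = 16·64800/(π·(0.259)³) = 1.900×10^7 Pa.

1.90e7 Pa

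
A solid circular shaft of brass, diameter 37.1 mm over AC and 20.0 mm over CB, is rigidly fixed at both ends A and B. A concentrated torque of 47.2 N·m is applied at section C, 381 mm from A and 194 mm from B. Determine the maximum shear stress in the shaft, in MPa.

4.27 MPa

Compatibility: T_A·a/J_AC = T_B·b/J_CB with T_A + T_B = T₀.
J_AC = 1.86×10^-7 m⁴, J_CB = 1.57×10^-8 m⁴, so T_A = T₀·(J_AC/a)/((J_AC/a)+(J_CB/b)) = 40.49 N·m, T_B = 6.715 N·m.
τ in each portion: τ_AC = 4.04×10^6 Pa, τ_CB = 4.27×10^6 Pa; maximum is in CB.
τ_max = T_CB·r/J = 6.715·0.0100/1.57×10^-8 = 4.275×10^6 Pa.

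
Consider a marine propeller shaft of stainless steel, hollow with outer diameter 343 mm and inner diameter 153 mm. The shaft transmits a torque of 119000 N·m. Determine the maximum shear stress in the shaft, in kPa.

15600 kPa

J = π(d_o⁴ − d_i⁴)/32 = π(0.343⁴ − 0.153⁴)/32 = 1.305×10^-3 m⁴.
τ_max = T·r/J = 119000 × 0.172 / 1.305×10^-3 = 1.564×10^7 Pa.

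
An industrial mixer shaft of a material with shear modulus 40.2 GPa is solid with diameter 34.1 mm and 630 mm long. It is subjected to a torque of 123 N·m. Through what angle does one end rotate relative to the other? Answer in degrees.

J = πd⁴/32 = π(0.0341)⁴/32 = 1.327×10^-7 m⁴.
θ = T·L/(G·J) = 123.0 × 0.630 / (40.2×10⁹ × 1.327×10^-7) = 0.01452 rad.

0.832°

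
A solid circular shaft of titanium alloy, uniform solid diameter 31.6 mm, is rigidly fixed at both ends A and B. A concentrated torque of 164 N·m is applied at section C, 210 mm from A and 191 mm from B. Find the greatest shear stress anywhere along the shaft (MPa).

With uniform GJ and both ends fixed, compatibility θ_AC = θ_CB gives T_A·a = T_B·b, together with T_A + T_B = T₀.
T_A = T₀·b/(a+b) = 164.0·191/401.0 = 78.11 N·m; T_B = 85.89 N·m.
τ in each portion: τ_AC = 1.26×10^7 Pa, τ_CB = 1.39×10^7 Pa; maximum is in CB.
τ_max = T_CB·r/J = 85.89·0.0158/9.79×10^-8 = 1.386×10^7 Pa.

13.9 MPa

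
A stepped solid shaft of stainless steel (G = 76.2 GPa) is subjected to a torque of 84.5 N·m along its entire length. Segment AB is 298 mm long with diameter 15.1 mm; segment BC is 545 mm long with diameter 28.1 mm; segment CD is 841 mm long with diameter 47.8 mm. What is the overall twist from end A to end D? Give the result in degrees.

J_AB = π(0.0151)⁴/32 = 5.10×10^-9 m⁴; J_BC = π(0.0281)⁴/32 = 6.12×10^-8 m⁴; J_CD = π(0.0478)⁴/32 = 5.13×10^-7 m⁴.
θ = (T/G)·Σ L_i/J_i = (84.50/76.2×10⁹)·(0.298/5.10×10^-9 + 0.545/6.12×10^-8 + 0.841/5.13×10^-7) = 0.07644 rad.

4.38°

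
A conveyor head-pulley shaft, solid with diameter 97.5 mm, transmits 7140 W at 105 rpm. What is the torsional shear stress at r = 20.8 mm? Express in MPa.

ω = 2π·105/60 = 11.00 rad/s, so T = P/ω = 7140 / 11.00 = 649.4 N·m.
J = πd⁴/32 = π(0.0975)⁴/32 = 8.872×10^-6 m⁴.
Shear stress varies linearly with radius: τ = T·r/J = 649.4 × 0.0208 / 8.872×10^-6 = 1.522×10^6 Pa.

1.52 MPa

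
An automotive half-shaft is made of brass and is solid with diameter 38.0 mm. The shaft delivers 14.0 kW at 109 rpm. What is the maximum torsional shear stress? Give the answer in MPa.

ω = 2π·109/60 = 11.41 rad/s, so T = P/ω = 14.0×10³ / 11.41 = 1227 N·m.
J = πd⁴/32 = π(0.0380)⁴/32 = 2.047×10^-7 m⁴.
τ_max = T·r/J = 1227 × 0.0190 / 2.047×10^-7 = 1.138×10^8 Pa.

114 MPa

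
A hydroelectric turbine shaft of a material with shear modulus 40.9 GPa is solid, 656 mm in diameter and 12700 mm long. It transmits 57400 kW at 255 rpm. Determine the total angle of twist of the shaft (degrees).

ω = 2π·255/60 = 26.70 rad/s, so T = P/ω = 57400×10³ / 26.70 = 2.150e6 N·m.
J = πd⁴/32 = π(0.656)⁴/32 = 0.01818 m⁴.
θ = T·L/(G·J) = 2.150e6 × 12.7 / (40.9×10⁹ × 0.01818) = 0.03671 rad.

2.10°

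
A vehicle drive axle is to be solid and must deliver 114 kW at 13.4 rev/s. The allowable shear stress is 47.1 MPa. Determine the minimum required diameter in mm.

52.7 mm

ω = 2π·13.4 = 84.19 rad/s, so T = P/ω = 114×10³ / 84.19 = 1354 N·m.
For a solid shaft τ_max = 16T/(πd³), so d = (16T/(π τ_allow))^(1/3) = (16·1354/(π·4.71×10^7))^(1/3) = 0.05271 m.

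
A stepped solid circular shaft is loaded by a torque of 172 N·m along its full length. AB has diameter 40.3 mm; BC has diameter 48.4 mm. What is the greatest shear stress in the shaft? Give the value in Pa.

Under the same torque, τ_max = 16T/(πd³) is largest where d is smallest — segment AB (d = 40.3 mm).
τ_max = 16·172.0/(π·(0.0403)³) = 1.338×10^7 Pa.

1.34e7 Pa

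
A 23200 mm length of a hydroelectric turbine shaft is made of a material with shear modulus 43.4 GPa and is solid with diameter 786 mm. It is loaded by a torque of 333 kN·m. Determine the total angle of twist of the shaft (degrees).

0.272°

J = πd⁴/32 = π(0.786)⁴/32 = 0.03747 m⁴.
θ = T·L/(G·J) = 333000 × 23.2 / (43.4×10⁹ × 0.03747) = 4.751×10^-3 rad.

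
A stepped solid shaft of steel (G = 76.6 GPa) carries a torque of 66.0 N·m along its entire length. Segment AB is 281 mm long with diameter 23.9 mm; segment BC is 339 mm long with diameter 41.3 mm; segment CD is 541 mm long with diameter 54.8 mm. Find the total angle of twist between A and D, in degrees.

0.522°

J_AB = π(0.0239)⁴/32 = 3.20×10^-8 m⁴; J_BC = π(0.0413)⁴/32 = 2.86×10^-7 m⁴; J_CD = π(0.0548)⁴/32 = 8.85×10^-7 m⁴.
θ = (T/G)·Σ L_i/J_i = (66.00/76.6×10⁹)·(0.281/3.20×10^-8 + 0.339/2.86×10^-7 + 0.541/8.85×10^-7) = 9.108×10^-3 rad.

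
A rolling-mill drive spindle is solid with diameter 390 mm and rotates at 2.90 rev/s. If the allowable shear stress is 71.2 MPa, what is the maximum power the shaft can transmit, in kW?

15100 kW

J = πd⁴/32 = π(0.390)⁴/32 = 2.271×10^-3 m⁴.
T_max = τ_allow·J/r = 7.12×10^7 × 2.271×10^-3 / 0.195 = 829300 N·m.
ω = 2π·2.90 = 18.22 rad/s, so P_max = T_max·ω = 1.511×10^7 W.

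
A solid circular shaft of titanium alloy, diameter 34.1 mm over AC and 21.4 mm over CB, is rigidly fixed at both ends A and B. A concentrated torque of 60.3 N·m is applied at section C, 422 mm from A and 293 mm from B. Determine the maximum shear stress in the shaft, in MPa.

Compatibility: T_A·a/J_AC = T_B·b/J_CB with T_A + T_B = T₀.
J_AC = 1.33×10^-7 m⁴, J_CB = 2.06×10^-8 m⁴, so T_A = T₀·(J_AC/a)/((J_AC/a)+(J_CB/b)) = 49.29 N·m, T_B = 11.01 N·m.
τ in each portion: τ_AC = 6.33×10^6 Pa, τ_CB = 5.72×10^6 Pa; maximum is in AC.
τ_max = T_AC·r/J = 49.29·0.0170/1.33×10^-7 = 6.331×10^6 Pa.

6.33 MPa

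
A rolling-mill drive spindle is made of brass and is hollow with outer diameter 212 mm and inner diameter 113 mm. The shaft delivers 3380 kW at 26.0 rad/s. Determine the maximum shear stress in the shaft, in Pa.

7.56e7 Pa

ω = 26.0 rad/s, so T = P/ω = 3380×10³ / 26.00 = 130000 N·m.
J = π(d_o⁴ − d_i⁴)/32 = π(0.212⁴ − 0.113⁴)/32 = 1.823×10^-4 m⁴.
τ_max = T·r/J = 130000 × 0.106 / 1.823×10^-4 = 7.559×10^7 Pa.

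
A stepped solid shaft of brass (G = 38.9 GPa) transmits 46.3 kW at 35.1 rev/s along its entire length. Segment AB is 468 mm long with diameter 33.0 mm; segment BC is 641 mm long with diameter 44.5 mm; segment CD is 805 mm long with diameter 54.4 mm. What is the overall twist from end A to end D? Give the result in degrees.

ω = 2π·35.1 = 220.5 rad/s, so T = P/ω = 46.3×10³ / 220.5 = 209.9 N·m.
J_AB = π(0.0330)⁴/32 = 1.16×10^-7 m⁴; J_BC = π(0.0445)⁴/32 = 3.85×10^-7 m⁴; J_CD = π(0.0544)⁴/32 = 8.60×10^-7 m⁴.
θ = (T/G)·Σ L_i/J_i = (209.9/38.9×10⁹)·(0.468/1.16×10^-7 + 0.641/3.85×10^-7 + 0.805/8.60×10^-7) = 0.03573 rad.

2.05°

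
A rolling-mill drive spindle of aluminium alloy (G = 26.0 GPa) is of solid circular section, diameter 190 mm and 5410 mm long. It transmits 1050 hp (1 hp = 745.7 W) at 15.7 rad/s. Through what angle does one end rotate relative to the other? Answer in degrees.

ω = 15.7 rad/s, so T = P/ω = 1050×745.7 / 15.70 = 49870 N·m.
J = πd⁴/32 = π(0.190)⁴/32 = 1.279×10^-4 m⁴.
θ = T·L/(G·J) = 49870 × 5.41 / (26.0×10⁹ × 1.279×10^-4) = 0.08111 rad.

4.65°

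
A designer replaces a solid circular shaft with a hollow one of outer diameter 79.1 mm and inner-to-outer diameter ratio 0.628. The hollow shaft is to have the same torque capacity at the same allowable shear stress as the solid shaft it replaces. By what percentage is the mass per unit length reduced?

32.2 %

Equal τ_max and T ⇒ the solid shaft needs d_s³ = d_o³(1−k⁴), so d_s = 79.1·(1−0.628⁴)^(1/3) = 74.77 mm.
Area ratio A_h/A_s = d_o²(1−k²)/d_s² = (1−k²)/(1−k⁴)^(2/3) = 0.6779.
Mass saving = 1 − 0.6779 = 32.2 %.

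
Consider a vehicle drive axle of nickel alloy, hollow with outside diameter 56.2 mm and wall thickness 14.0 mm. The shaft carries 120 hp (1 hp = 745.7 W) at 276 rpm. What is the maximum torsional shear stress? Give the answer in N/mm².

ω = 2π·276/60 = 28.90 rad/s, so T = P/ω = 120×745.7 / 28.90 = 3096 N·m.
J = π(d_o⁴ − d_i⁴)/32 = π(0.0562⁴ − 0.0282⁴)/32 = 9.173×10^-7 m⁴.
τ_max = T·r/J = 3096 × 0.0281 / 9.173×10^-7 = 9.484×10^7 Pa.

94.8 N/mm²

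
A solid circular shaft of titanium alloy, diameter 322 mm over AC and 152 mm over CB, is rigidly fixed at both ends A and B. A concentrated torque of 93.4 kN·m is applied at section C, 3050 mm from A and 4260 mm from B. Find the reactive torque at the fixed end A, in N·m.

90200 N·m

Compatibility: T_A·a/J_AC = T_B·b/J_CB with T_A + T_B = T₀.
J_AC = 1.06×10^-3 m⁴, J_CB = 5.24×10^-5 m⁴, so T_A = T₀·(J_AC/a)/((J_AC/a)+(J_CB/b)) = 90190 N·m, T_B = 3206 N·m.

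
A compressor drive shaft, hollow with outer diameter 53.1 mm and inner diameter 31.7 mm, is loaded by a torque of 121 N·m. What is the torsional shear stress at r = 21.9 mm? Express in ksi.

J = π(d_o⁴ − d_i⁴)/32 = π(0.0531⁴ − 0.0317⁴)/32 = 6.814×10^-7 m⁴.
Shear stress varies linearly with radius: τ = T·r/J = 121.0 × 0.0219 / 6.814×10^-7 = 3.889×10^6 Pa.

0.564 ksi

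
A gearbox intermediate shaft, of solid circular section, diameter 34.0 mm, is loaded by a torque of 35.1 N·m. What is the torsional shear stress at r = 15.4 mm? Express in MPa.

J = πd⁴/32 = π(0.0340)⁴/32 = 1.312×10^-7 m⁴.
Shear stress varies linearly with radius: τ = T·r/J = 35.10 × 0.0154 / 1.312×10^-7 = 4.120×10^6 Pa.

4.12 MPa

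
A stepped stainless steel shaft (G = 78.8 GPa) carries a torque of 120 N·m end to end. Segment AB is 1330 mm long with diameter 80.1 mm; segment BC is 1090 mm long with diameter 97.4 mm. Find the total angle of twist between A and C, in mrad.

0.689 mrad

J_AB = π(0.0801)⁴/32 = 4.04×10^-6 m⁴; J_BC = π(0.0974)⁴/32 = 8.84×10^-6 m⁴.
θ = (T/G)·Σ L_i/J_i = (120.0/78.8×10⁹)·(1.33/4.04×10^-6 + 1.09/8.84×10^-6) = 6.890×10^-4 rad.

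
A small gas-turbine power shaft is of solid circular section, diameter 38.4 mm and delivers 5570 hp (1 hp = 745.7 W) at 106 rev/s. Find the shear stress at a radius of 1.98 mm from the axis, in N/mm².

ω = 2π·106 = 666.0 rad/s, so T = P/ω = 5570×745.7 / 666.0 = 6236 N·m.
J = πd⁴/32 = π(0.0384)⁴/32 = 2.135×10^-7 m⁴.
Shear stress varies linearly with radius: τ = T·r/J = 6236 × 0.00198 / 2.135×10^-7 = 5.785×10^7 Pa.

57.8 N/mm²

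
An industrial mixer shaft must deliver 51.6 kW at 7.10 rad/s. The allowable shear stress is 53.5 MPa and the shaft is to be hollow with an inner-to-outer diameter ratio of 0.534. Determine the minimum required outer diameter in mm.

ω = 7.10 rad/s, so T = P/ω = 51.6×10³ / 7.100 = 7268 N·m.
For a hollow shaft with d_i/d_o = 0.534: τ_max = 16T/(π d_o³ (1−k⁴)), so d_o = [16T/(π τ_allow (1−k⁴))]^(1/3) = [16·7268/(π·5.35×10^7·0.9187)]^(1/3) = 0.09098 m.

91.0 mm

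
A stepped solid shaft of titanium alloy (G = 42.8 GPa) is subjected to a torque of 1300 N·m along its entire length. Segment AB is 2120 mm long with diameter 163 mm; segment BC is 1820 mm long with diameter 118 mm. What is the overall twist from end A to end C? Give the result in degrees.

J_AB = π(0.163)⁴/32 = 6.93×10^-5 m⁴; J_BC = π(0.118)⁴/32 = 1.90×10^-5 m⁴.
θ = (T/G)·Σ L_i/J_i = (1300/42.8×10⁹)·(2.12/6.93×10^-5 + 1.82/1.90×10^-5) = 3.833×10^-3 rad.

0.220°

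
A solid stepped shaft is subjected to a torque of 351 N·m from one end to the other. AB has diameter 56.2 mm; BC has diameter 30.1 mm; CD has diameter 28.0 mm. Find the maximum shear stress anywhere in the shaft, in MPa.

Under the same torque, τ_max = 16T/(πd³) is largest where d is smallest — segment CD (d = 28.0 mm).
τ_max = 16·351.0/(π·(0.0280)³) = 8.143×10^7 Pa.

81.4 MPa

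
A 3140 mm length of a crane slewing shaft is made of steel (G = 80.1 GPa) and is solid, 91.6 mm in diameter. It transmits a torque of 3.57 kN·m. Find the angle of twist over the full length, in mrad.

20.2 mrad

J = πd⁴/32 = π(0.0916)⁴/32 = 6.912×10^-6 m⁴.
θ = T·L/(G·J) = 3570 × 3.14 / (80.1×10⁹ × 6.912×10^-6) = 0.02025 rad.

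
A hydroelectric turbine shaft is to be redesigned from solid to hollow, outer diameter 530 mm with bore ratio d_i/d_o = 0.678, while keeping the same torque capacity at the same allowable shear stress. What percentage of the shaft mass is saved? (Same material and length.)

Equal τ_max and T ⇒ the solid shaft needs d_s³ = d_o³(1−k⁴), so d_s = 530·(1−0.678⁴)^(1/3) = 489.7 mm.
Area ratio A_h/A_s = d_o²(1−k²)/d_s² = (1−k²)/(1−k⁴)^(2/3) = 0.6330.
Mass saving = 1 − 0.6330 = 36.7 %.

36.7 %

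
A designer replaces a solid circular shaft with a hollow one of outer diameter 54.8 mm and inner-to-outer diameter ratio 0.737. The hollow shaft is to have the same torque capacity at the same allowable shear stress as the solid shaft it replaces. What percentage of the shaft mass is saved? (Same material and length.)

42.3 %

Equal τ_max and T ⇒ the solid shaft needs d_s³ = d_o³(1−k⁴), so d_s = 54.8·(1−0.737⁴)^(1/3) = 48.77 mm.
Area ratio A_h/A_s = d_o²(1−k²)/d_s² = (1−k²)/(1−k⁴)^(2/3) = 0.5767.
Mass saving = 1 − 0.5767 = 42.3 %.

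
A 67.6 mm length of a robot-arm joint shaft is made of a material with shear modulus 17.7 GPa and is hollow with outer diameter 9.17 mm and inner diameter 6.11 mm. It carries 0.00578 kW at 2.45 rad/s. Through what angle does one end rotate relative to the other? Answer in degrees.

ω = 2.45 rad/s, so T = P/ω = 0.00578×10³ / 2.450 = 2.359 N·m.
J = π(d_o⁴ − d_i⁴)/32 = π(0.00917⁴ − 0.00611⁴)/32 = 5.574×10^-10 m⁴.
θ = T·L/(G·J) = 2.359 × 0.0676 / (17.7×10⁹ × 5.574×10^-10) = 0.01617 rad.

0.926°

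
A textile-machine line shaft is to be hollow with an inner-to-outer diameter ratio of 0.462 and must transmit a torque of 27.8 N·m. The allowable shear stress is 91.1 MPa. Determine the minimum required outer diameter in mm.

For a hollow shaft with d_i/d_o = 0.462: τ_max = 16T/(π d_o³ (1−k⁴)), so d_o = [16T/(π τ_allow (1−k⁴))]^(1/3) = [16·27.80/(π·9.11×10^7·0.9544)]^(1/3) = 0.01176 m.

11.8 mm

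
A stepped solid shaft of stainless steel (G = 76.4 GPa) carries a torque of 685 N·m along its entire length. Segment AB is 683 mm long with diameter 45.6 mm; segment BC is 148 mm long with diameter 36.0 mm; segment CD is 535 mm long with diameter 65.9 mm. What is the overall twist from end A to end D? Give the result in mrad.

J_AB = π(0.0456)⁴/32 = 4.24×10^-7 m⁴; J_BC = π(0.0360)⁴/32 = 1.65×10^-7 m⁴; J_CD = π(0.0659)⁴/32 = 1.85×10^-6 m⁴.
θ = (T/G)·Σ L_i/J_i = (685.0/76.4×10⁹)·(0.683/4.24×10^-7 + 0.148/1.65×10^-7 + 0.535/1.85×10^-6) = 0.02506 rad.

25.1 mrad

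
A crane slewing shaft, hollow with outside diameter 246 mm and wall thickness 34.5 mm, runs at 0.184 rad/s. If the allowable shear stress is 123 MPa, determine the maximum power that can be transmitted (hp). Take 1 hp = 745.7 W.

J = π(d_o⁴ − d_i⁴)/32 = π(0.246⁴ − 0.177⁴)/32 = 2.632×10^-4 m⁴.
T_max = τ_allow·J/r = 1.23×10^8 × 2.632×10^-4 / 0.123 = 263200 N·m.
ω = 0.184 rad/s, so P_max = T_max·ω = 4.842×10^4 W.

64.9 hp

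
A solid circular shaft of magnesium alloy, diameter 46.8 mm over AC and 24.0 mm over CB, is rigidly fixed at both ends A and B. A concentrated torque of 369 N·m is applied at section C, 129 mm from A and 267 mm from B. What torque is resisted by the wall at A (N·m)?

357 N·m

Compatibility: T_A·a/J_AC = T_B·b/J_CB with T_A + T_B = T₀.
J_AC = 4.71×10^-7 m⁴, J_CB = 3.26×10^-8 m⁴, so T_A = T₀·(J_AC/a)/((J_AC/a)+(J_CB/b)) = 357.1 N·m, T_B = 11.93 N·m.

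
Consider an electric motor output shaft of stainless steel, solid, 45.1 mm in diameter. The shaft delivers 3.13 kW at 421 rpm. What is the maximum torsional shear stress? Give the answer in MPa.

ω = 2π·421/60 = 44.09 rad/s, so T = P/ω = 3.13×10³ / 44.09 = 71.00 N·m.
J = πd⁴/32 = π(0.0451)⁴/32 = 4.062×10^-7 m⁴.
τ_max = T·r/J = 71.00 × 0.0226 / 4.062×10^-7 = 3.942×10^6 Pa.

3.94 MPa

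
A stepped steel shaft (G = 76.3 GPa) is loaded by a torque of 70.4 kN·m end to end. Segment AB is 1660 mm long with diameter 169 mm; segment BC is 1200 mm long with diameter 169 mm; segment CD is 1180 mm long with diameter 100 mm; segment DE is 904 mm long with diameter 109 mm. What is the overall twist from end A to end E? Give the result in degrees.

11.7°

J_AB = π(0.169)⁴/32 = 8.01×10^-5 m⁴; J_BC = π(0.169)⁴/32 = 8.01×10^-5 m⁴; J_CD = π(0.100)⁴/32 = 9.82×10^-6 m⁴; J_DE = π(0.109)⁴/32 = 1.39×10^-5 m⁴.
θ = (T/G)·Σ L_i/J_i = (70400/76.3×10⁹)·(1.66/8.01×10^-5 + 1.20/8.01×10^-5 + 1.18/9.82×10^-6 + 0.904/1.39×10^-5) = 0.2040 rad.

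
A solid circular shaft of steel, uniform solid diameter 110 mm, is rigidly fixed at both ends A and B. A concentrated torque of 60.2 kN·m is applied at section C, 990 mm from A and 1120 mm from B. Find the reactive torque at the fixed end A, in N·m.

With uniform GJ and both ends fixed, compatibility θ_AC = θ_CB gives T_A·a = T_B·b, together with T_A + T_B = T₀.
T_A = T₀·b/(a+b) = 60200·1120/2110 = 31950 N·m; T_B = 28250 N·m.

32000 N·m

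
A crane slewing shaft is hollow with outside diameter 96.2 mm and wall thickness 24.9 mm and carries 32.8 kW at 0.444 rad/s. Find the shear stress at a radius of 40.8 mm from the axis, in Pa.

ω = 0.444 rad/s, so T = P/ω = 32.8×10³ / 0.4440 = 73870 N·m.
J = π(d_o⁴ − d_i⁴)/32 = π(0.0962⁴ − 0.0464⁴)/32 = 7.953×10^-6 m⁴.
Shear stress varies linearly with radius: τ = T·r/J = 73870 × 0.0408 / 7.953×10^-6 = 3.790×10^8 Pa.

3.79e8 Pa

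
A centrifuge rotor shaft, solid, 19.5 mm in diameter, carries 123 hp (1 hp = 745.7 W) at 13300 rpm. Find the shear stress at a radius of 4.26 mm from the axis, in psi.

2870 psi

ω = 2π·13300/60 = 1393 rad/s, so T = P/ω = 123×745.7 / 1393 = 65.86 N·m.
J = πd⁴/32 = π(0.0195)⁴/32 = 1.420×10^-8 m⁴.
Shear stress varies linearly with radius: τ = T·r/J = 65.86 × 0.00426 / 1.420×10^-8 = 1.976×10^7 Pa.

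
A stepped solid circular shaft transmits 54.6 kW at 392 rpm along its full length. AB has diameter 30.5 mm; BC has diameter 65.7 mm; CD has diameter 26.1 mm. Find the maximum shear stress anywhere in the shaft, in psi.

55300 psi

ω = 2π·392/60 = 41.05 rad/s, so T = P/ω = 54.6×10³ / 41.05 = 1330 N·m.
Under the same torque, τ_max = 16T/(πd³) is largest where d is smallest — segment CD (d = 26.1 mm).
τ_max = 16·1330/(π·(0.0261)³) = 3.810×10^8 Pa.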